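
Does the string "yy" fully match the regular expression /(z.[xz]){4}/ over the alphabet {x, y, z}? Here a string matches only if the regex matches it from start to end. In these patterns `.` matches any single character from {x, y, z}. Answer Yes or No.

No

Every match must start with "z", but "yy" does not.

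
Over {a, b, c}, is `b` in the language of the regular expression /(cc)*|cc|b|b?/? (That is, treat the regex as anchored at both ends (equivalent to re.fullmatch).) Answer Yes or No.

Yes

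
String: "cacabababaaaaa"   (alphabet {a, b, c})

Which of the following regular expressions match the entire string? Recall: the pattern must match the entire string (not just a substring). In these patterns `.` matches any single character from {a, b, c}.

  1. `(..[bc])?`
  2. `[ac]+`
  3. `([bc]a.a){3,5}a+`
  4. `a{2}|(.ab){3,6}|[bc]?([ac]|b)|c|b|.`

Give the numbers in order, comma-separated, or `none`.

3

1 → no match
2 → no match
3 → match
4 → no match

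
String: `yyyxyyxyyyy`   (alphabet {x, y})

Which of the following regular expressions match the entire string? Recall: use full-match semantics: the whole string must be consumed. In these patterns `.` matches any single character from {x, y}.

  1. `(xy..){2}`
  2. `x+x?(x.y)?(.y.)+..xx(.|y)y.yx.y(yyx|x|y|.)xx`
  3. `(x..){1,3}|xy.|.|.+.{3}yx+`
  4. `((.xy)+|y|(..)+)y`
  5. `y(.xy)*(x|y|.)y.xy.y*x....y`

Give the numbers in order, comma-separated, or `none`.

4

1 → no match — must start with `xy`
2 → no match — must start with `x`
3 → no match
4 → match
5 → no match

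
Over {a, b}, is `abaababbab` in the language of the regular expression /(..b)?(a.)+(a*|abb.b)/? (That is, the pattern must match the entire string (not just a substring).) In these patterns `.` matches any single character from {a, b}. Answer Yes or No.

No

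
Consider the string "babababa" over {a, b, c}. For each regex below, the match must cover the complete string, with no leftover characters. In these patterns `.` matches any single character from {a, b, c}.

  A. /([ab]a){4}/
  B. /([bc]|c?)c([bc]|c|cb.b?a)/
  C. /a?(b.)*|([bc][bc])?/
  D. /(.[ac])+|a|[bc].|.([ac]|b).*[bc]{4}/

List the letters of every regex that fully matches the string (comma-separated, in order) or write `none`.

A, C, D

A → match
B → no match
C → match
D → match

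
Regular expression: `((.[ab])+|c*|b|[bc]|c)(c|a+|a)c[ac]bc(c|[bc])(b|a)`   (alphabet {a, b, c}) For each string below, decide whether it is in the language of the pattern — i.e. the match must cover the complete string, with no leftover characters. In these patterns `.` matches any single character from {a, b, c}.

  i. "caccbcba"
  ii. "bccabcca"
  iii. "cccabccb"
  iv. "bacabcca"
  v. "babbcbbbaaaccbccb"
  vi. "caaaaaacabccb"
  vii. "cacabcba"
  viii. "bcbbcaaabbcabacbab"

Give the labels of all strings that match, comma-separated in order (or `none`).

i, ii, iii, iv, v, vi, vii

i. "caccbcba" → match
ii. "bccabcca" → match
iii. "cccabccb" → match
iv. "bacabcca" → match
v → match
vi → match
vii. "cacabcba" → match
viii → no match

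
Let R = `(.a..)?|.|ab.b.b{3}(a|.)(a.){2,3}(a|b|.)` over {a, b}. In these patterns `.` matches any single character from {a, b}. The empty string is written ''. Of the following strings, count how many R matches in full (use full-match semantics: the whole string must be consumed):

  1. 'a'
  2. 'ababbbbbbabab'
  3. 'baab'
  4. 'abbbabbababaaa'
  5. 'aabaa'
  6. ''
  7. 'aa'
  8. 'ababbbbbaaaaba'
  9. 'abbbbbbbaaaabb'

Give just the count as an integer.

1 → match
2 → no match
3 → match
4 → no match
5 → no match
6 → match
7 → no match
8 → match
9 → match
Total matched: 5

5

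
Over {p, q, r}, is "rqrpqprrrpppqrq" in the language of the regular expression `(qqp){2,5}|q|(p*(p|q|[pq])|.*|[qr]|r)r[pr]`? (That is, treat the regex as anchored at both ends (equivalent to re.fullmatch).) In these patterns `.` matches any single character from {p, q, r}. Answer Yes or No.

No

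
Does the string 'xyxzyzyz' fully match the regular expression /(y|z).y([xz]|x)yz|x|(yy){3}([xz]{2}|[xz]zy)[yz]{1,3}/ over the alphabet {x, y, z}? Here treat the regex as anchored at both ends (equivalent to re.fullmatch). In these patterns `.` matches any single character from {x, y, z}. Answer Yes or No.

No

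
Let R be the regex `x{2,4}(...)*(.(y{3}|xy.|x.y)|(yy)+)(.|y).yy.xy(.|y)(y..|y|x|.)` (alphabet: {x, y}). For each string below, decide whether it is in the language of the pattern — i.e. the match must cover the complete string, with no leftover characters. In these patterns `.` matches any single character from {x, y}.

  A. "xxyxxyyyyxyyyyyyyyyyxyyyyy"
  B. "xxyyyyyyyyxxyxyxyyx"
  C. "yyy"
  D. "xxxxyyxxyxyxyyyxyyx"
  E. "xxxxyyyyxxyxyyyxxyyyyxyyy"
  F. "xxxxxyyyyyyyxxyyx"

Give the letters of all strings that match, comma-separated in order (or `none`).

A → match
B → no match
C → no match — must start with "x"
D → match
E → no match
F → match

A, D, F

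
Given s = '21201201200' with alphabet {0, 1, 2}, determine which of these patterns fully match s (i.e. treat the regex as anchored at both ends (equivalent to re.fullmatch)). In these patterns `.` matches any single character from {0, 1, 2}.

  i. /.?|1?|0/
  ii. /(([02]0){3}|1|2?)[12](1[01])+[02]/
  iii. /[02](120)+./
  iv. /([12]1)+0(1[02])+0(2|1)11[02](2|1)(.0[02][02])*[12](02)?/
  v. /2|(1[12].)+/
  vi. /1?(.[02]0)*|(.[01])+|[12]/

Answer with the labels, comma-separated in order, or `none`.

iii

i → no match
ii → no match
iii → match
iv → no match
v → no match
vi → no match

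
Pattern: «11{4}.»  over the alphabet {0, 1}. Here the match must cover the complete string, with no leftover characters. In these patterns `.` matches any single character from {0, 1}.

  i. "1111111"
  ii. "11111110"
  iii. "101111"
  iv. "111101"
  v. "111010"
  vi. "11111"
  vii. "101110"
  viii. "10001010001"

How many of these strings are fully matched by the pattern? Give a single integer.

0

i → no match
ii → no match
iii → no match — must start with "11"
iv → no match
v → no match
vi → no match
vii → no match — must start with "11"
viii → no match — must start with "11"
Total matched: 0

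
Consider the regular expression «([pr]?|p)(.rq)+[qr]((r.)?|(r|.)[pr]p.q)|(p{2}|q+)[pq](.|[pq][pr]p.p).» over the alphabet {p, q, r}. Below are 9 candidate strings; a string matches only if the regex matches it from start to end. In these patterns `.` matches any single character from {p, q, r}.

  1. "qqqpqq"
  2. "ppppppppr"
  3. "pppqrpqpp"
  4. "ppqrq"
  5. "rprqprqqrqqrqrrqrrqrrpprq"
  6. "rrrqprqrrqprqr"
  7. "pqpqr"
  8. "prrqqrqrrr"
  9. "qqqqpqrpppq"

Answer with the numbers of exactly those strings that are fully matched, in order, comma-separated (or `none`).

1 → match
2 → match
3 → match
4 → match
5 → match
6 → match
7 → no match
8 → match
9 → match

1, 2, 3, 4, 5, 6, 8, 9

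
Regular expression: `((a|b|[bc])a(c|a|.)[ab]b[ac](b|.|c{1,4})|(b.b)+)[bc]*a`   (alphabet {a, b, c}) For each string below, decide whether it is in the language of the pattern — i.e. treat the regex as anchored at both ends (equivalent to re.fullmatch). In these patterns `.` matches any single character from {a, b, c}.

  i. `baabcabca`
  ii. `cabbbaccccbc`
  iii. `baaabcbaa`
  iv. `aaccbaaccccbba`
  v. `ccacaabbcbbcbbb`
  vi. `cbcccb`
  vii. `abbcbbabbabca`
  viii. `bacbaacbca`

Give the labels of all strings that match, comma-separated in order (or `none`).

none

i → no match
ii → no match — must end with `a`
iii → no match
iv → no match
v → no match — must end with `a`
vi → no match — must end with `a`
vii → no match
viii → no match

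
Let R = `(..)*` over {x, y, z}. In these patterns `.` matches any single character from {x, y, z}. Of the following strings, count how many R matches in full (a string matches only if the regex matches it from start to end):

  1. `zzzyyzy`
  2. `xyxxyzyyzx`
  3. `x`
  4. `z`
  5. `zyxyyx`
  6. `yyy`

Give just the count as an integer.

1 → no match
2 → match
3 → no match
4 → no match
5 → match
6 → no match
Total matched: 2

2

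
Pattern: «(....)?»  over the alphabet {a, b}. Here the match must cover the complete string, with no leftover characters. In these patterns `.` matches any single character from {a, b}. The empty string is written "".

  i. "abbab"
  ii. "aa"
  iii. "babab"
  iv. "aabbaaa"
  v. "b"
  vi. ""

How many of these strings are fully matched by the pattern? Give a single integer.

1

i. "abbab" → no match
ii. "aa" → no match
iii. "babab" → no match
iv. "aabbaaa" → no match
v. "b" → no match
vi. "" → match
Total matched: 1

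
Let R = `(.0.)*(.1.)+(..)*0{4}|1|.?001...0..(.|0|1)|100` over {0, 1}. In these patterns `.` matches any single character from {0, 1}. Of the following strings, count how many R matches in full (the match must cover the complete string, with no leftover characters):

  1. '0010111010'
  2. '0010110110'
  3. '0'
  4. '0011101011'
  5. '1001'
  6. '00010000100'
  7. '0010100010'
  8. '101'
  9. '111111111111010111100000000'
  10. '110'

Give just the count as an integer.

1 → no match
2 → match
3 → no match
4 → no match
5 → no match
6 → match
7 → match
8 → no match
9 → match
10 → no match
Total matched: 4

4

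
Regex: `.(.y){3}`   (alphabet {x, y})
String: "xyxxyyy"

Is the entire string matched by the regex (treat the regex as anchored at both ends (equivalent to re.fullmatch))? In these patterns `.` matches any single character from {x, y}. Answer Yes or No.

No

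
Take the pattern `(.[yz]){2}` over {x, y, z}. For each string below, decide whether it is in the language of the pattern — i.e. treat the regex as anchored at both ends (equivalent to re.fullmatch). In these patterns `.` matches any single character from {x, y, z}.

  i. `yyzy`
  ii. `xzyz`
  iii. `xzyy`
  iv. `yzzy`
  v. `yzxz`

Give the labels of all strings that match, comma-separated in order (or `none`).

i, ii, iii, iv, v

i → match
ii → match
iii → match
iv → match
v → match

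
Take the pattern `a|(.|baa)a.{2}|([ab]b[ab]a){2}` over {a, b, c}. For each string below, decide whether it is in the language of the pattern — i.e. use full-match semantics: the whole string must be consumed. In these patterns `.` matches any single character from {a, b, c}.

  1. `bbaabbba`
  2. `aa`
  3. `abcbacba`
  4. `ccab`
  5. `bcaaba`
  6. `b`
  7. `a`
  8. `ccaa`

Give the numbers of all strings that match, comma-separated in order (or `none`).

1, 7

1 → match
2 → no match
3 → no match
4 → no match
5 → no match
6 → no match
7 → match
8 → no match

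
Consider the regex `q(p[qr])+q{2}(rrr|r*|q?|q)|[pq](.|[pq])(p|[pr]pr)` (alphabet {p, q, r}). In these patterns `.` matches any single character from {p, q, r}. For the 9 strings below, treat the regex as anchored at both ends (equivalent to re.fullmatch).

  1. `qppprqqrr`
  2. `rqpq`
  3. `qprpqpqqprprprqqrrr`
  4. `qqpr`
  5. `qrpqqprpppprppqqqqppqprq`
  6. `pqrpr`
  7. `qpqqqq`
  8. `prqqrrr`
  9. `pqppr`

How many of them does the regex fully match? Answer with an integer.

1 → no match
2 → no match
3 → no match
4 → no match
5 → no match
6 → match
7 → match
8 → no match
9 → match
Total matched: 3

3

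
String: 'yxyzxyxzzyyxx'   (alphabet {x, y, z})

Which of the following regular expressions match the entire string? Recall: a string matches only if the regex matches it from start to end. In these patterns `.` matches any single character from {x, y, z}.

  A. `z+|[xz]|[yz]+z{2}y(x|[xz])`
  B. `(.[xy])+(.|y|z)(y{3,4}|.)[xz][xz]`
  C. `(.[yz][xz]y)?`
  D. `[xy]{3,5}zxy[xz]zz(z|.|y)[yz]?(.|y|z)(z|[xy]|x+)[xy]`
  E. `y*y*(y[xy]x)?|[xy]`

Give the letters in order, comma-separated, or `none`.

A → no match
B → no match
C → no match
D → match
E → no match

D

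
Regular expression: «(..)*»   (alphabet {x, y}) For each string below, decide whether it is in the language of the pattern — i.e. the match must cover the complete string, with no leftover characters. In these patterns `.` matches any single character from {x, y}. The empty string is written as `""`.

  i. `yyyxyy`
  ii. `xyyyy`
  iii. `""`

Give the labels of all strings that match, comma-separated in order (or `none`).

i. `yyyxyy` → match
ii. `xyyyy` → no match
iii. `""` → match

i, iii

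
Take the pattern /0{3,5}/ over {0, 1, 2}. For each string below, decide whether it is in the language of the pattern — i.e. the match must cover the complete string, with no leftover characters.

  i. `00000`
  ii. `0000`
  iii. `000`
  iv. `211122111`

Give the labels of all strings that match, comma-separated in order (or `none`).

i → match
ii → match
iii → match
iv → no match — must start with `0`

i, ii, iii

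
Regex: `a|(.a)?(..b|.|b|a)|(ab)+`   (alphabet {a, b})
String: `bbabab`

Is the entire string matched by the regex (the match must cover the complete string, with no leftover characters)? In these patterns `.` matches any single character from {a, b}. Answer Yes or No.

No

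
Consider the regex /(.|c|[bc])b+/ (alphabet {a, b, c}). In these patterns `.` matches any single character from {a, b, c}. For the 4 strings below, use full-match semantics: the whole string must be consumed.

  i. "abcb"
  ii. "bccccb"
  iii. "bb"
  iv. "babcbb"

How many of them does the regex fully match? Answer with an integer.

1

i. "abcb" → no match
ii. "bccccb" → no match
iii. "bb" → match
iv. "babcbb" → no match
Total matched: 1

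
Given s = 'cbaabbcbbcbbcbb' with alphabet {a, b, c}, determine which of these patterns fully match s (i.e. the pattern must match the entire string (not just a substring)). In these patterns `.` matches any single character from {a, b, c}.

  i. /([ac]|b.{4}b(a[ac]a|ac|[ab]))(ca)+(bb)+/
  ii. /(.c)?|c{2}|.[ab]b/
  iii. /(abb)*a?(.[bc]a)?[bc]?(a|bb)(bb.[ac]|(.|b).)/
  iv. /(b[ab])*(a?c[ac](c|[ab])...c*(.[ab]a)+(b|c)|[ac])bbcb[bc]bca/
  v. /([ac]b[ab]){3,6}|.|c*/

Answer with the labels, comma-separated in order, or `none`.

i → no match
ii → no match
iii → no match
iv → no match — must end with 'bca'
v → match

v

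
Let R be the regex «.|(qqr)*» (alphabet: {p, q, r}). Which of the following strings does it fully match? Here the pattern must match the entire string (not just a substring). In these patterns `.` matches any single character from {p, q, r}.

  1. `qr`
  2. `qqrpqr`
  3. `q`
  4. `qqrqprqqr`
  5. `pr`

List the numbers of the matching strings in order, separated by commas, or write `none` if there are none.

3

1 → no match
2 → no match
3 → match
4 → no match
5 → no match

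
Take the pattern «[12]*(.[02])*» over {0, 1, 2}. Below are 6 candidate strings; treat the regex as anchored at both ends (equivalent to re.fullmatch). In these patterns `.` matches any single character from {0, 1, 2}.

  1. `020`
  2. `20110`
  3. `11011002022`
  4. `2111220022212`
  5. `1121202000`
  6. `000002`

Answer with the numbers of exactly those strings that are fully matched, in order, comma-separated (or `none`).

4, 5, 6

1. `020` → no match
2. `20110` → no match
3. `11011002022` → no match
4 → match
5. `1121202000` → match
6. `000002` → match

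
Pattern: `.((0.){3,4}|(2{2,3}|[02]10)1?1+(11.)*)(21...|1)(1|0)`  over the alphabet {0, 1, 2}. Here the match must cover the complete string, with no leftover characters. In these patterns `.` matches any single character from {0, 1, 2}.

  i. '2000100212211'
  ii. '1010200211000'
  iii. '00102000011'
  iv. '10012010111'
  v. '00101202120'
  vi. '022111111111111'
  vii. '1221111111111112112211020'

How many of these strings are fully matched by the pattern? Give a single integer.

5

i → match
ii → match
iii → match
iv → no match
v → no match
vi → match
vii → match
Total matched: 5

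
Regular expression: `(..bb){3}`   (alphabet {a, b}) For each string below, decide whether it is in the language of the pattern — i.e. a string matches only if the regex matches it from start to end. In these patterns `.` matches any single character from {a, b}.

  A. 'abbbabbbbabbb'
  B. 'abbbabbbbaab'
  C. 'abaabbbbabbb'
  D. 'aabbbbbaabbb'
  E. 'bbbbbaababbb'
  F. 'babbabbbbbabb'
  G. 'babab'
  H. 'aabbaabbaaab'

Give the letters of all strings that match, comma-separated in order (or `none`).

none

A → no match
B → no match — must end with 'bb'
C → no match
D → no match
E → no match
F → no match
G → no match — must end with 'bb'
H → no match — must end with 'bb'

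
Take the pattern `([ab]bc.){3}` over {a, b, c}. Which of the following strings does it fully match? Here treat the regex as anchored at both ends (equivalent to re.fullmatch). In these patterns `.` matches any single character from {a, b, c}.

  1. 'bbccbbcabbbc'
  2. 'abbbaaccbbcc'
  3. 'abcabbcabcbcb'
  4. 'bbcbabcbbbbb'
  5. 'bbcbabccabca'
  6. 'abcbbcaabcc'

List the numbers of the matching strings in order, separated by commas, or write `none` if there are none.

5

1 → no match
2 → no match
3 → no match
4 → no match
5 → match
6 → no match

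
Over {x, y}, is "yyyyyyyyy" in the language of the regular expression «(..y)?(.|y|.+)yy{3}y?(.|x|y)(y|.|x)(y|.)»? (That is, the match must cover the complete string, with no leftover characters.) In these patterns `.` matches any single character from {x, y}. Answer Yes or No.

Yes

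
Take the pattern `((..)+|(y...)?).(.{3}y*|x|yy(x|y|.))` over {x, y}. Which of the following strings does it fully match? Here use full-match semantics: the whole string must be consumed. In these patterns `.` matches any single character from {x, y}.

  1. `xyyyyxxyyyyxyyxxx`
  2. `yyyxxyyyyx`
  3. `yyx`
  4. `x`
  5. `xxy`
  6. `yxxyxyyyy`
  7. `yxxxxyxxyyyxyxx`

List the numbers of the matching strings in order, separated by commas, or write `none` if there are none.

1 → no match
2 → match
3 → no match
4 → no match
5 → no match
6 → match
7 → no match

2, 6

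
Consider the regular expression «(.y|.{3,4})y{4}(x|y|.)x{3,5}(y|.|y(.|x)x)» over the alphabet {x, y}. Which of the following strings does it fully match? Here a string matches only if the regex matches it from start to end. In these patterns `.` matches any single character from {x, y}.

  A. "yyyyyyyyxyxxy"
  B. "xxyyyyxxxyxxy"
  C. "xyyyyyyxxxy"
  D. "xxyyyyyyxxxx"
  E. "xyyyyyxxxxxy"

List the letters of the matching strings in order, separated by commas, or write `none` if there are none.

A → no match
B → no match
C → match
D → match
E → match

C, D, E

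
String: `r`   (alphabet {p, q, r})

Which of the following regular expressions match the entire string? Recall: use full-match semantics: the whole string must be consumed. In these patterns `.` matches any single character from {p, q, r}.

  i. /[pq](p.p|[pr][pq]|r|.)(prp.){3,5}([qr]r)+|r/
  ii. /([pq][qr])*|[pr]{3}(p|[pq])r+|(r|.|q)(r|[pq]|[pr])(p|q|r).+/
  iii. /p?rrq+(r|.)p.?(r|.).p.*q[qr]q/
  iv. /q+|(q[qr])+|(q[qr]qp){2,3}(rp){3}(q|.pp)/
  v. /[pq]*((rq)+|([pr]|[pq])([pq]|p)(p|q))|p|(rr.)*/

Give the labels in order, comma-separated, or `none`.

i → match
ii → no match
iii → no match — must end with `q`
iv → no match — must start with `q`
v → no match

i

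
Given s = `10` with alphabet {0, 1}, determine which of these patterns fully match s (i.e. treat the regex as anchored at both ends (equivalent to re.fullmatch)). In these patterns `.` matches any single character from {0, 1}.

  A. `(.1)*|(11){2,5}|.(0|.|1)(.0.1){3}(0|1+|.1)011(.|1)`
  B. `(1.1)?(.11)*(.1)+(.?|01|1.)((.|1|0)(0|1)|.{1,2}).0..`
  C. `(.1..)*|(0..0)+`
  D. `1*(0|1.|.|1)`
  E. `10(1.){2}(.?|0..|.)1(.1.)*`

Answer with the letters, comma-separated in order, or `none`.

A → no match
B → no match
C → no match
D → match
E → no match — must start with `101`

D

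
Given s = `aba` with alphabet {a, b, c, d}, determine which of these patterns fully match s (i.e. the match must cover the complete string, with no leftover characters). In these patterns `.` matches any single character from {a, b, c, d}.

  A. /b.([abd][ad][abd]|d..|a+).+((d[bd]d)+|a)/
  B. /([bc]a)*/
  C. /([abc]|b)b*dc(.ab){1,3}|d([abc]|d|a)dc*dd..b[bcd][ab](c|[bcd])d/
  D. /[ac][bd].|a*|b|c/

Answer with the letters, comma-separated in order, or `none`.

A → no match — must start with `b`
B → no match
C → no match
D → match

D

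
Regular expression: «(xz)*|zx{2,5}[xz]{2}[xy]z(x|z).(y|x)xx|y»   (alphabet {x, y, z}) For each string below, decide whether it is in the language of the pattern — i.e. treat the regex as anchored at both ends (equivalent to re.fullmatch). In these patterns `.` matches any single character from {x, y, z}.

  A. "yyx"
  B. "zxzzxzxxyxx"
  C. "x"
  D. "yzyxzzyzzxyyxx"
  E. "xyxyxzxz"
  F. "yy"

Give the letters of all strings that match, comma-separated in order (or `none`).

none

A → no match
B → no match
C → no match
D → no match
E → no match
F → no match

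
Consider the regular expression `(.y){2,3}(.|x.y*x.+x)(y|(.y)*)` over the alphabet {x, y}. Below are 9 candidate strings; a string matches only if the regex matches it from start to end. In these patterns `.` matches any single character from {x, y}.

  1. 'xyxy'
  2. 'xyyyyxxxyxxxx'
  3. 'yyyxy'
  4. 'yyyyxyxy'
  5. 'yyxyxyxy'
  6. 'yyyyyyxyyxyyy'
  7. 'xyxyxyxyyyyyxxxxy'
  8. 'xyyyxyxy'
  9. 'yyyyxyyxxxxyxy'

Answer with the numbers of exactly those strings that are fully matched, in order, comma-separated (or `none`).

4, 5, 6, 7, 8, 9

1. 'xyxy' → no match
2 → no match
3. 'yyyxy' → no match
4. 'yyyyxyxy' → match
5. 'yyxyxyxy' → match
6 → match
7 → match
8. 'xyyyxyxy' → match
9 → match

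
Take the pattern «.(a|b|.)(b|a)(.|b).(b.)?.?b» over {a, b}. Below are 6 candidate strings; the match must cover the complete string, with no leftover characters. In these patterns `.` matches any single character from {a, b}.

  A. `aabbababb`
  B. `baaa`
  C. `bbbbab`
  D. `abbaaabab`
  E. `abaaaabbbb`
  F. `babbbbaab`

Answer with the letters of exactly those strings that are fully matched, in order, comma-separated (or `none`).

A → match
B → no match — must end with `b`
C → match
D → no match
E → no match
F → match

A, C, F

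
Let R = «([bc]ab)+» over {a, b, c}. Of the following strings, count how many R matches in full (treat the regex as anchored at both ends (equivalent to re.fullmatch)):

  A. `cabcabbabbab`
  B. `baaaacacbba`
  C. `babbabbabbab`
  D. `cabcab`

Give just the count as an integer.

3

A → match
B → no match — must end with `ab`
C → match
D → match
Total matched: 3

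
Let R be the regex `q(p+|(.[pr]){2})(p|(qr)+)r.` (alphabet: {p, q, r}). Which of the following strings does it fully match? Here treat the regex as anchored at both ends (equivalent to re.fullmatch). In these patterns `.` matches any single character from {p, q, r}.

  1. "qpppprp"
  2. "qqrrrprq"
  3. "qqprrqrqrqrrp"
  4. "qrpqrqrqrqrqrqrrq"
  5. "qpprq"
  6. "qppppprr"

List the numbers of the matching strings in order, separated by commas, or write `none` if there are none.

1, 2, 3, 4, 5, 6

1 → match
2 → match
3 → match
4 → match
5 → match
6 → match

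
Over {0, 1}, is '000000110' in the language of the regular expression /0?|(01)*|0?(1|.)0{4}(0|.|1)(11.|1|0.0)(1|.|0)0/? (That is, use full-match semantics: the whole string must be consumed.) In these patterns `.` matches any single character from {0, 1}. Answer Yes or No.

Yes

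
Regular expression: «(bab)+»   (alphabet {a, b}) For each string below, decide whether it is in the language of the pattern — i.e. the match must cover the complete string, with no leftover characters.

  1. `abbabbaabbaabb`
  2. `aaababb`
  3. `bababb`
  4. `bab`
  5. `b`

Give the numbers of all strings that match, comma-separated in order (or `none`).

4

1 → no match — must start with `bab`
2 → no match — must start with `bab`
3 → no match — must end with `bab`
4 → match
5 → no match — must start with `bab`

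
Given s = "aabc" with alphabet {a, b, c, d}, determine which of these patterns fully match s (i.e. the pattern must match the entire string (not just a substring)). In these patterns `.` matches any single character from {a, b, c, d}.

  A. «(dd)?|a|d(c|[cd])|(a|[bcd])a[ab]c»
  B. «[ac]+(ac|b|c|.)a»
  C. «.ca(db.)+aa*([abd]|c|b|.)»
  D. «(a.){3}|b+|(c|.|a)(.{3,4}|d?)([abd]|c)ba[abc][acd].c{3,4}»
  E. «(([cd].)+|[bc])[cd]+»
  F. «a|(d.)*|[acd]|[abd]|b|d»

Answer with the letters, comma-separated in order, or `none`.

A

A → match
B → no match — must end with "a"
C → no match
D → no match
E → no match
F → no match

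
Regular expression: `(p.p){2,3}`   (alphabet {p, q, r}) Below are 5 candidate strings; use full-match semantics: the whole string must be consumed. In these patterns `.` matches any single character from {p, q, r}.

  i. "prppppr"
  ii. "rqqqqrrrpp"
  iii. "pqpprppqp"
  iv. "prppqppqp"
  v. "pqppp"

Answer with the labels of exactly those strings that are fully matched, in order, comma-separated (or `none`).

i → no match — must end with "p"
ii → no match — must start with "p"
iii → match
iv → match
v → no match

iii, iv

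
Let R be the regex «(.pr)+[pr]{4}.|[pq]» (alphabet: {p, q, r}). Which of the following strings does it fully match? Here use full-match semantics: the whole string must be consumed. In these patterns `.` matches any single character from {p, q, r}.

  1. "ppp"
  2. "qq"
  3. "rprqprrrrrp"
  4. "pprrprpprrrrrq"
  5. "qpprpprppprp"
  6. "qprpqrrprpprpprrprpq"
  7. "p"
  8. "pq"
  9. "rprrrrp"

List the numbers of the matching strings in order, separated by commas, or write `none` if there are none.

3, 4, 7

1 → no match
2 → no match
3 → match
4 → match
5 → no match
6 → no match
7 → match
8 → no match
9 → no match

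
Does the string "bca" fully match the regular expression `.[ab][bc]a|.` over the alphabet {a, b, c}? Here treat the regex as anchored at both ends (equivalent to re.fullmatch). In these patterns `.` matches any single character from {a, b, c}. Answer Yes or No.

No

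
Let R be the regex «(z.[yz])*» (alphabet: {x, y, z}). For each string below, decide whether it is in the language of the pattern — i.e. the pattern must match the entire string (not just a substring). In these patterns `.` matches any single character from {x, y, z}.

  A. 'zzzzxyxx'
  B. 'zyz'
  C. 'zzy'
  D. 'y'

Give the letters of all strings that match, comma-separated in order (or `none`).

A → no match
B → match
C → match
D → no match

B, C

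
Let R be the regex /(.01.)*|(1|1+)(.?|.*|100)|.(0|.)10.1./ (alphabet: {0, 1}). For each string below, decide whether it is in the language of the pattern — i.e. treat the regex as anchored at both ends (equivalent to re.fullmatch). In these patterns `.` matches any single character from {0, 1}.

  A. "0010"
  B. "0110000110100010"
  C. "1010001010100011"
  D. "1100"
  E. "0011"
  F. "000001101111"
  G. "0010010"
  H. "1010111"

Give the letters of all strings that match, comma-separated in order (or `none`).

A. "0010" → match
B → no match
C → match
D. "1100" → match
E. "0011" → match
F. "000001101111" → no match
G. "0010010" → match
H. "1010111" → match

A, C, D, E, G, H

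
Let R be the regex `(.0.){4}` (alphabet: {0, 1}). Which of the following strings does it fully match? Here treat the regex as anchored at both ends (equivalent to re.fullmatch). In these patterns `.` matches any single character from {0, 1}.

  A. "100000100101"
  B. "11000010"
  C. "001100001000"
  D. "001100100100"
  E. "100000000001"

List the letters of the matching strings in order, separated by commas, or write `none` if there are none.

A, C, D, E

A → match
B → no match
C → match
D → match
E → match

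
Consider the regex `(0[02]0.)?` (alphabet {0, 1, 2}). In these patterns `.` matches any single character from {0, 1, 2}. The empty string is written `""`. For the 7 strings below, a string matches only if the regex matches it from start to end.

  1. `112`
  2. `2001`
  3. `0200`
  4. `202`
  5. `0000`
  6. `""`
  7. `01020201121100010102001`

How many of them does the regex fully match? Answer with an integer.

3

1. `112` → no match
2. `2001` → no match
3. `0200` → match
4. `202` → no match
5. `0000` → match
6. `""` → match
7 → no match
Total matched: 3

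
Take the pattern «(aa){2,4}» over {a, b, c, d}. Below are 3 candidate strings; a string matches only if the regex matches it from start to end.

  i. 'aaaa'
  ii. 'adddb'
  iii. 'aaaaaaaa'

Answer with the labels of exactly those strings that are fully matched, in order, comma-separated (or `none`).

i, iii

i. 'aaaa' → match
ii. 'adddb' → no match — must start with 'aa'
iii. 'aaaaaaaa' → match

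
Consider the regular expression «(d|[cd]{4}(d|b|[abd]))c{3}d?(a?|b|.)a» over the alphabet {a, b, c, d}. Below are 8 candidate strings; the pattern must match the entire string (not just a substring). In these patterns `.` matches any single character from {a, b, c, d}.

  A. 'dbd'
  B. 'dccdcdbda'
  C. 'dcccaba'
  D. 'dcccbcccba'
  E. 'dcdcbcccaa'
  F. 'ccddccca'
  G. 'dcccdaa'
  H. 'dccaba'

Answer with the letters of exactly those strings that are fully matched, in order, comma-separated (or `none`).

A → no match — must end with 'a'
B → no match
C → no match
D → match
E → match
F → no match
G → match
H → no match

D, E, G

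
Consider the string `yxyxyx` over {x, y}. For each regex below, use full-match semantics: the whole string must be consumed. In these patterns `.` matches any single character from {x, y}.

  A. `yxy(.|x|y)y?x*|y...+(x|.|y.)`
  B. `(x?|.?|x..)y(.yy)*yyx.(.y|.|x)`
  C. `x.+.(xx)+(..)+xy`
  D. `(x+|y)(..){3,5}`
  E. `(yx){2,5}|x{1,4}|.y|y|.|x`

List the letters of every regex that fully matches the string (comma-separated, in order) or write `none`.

A → match
B → no match
C → no match — must start with `x`
D → no match
E → match

A, E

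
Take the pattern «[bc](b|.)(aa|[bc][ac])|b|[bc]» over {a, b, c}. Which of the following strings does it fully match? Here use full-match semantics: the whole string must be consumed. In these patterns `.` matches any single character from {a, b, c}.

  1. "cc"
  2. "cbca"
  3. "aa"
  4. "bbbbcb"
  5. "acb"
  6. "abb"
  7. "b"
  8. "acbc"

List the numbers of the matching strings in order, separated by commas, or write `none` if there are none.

1 → no match
2 → match
3 → no match
4 → no match
5 → no match
6 → no match
7 → match
8 → no match

2, 7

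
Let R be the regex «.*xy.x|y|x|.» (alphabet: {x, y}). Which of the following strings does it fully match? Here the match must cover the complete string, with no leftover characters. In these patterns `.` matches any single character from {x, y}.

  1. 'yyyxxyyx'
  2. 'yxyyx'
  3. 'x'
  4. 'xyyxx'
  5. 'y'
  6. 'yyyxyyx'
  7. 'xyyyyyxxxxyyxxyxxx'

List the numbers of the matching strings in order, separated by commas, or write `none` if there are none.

1, 2, 3, 5, 6

1 → match
2 → match
3 → match
4 → no match
5 → match
6 → match
7 → no match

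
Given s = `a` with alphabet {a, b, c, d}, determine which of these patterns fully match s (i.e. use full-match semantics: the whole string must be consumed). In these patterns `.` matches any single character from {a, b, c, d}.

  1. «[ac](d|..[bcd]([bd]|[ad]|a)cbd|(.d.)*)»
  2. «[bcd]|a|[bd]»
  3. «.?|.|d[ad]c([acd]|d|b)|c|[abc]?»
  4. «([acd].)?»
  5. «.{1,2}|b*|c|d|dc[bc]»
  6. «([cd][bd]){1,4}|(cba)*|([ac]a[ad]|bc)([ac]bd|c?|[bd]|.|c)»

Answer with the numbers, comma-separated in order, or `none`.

1, 2, 3, 5

1 → match
2 → match
3 → match
4 → no match
5 → match
6 → no match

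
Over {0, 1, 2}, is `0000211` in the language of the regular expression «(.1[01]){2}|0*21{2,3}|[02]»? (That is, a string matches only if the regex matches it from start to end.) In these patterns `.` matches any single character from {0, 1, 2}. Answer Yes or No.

Yes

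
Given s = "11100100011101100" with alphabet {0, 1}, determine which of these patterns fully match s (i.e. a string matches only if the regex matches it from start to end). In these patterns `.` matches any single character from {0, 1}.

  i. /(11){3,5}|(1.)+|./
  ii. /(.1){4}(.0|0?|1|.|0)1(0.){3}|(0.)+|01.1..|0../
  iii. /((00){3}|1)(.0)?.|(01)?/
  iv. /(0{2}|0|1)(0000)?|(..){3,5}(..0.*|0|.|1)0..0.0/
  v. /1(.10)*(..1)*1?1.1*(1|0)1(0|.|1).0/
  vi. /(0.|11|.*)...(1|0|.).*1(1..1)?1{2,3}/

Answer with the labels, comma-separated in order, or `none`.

i → no match
ii → no match
iii → no match
iv → no match
v → match
vi → no match — must end with "1"

v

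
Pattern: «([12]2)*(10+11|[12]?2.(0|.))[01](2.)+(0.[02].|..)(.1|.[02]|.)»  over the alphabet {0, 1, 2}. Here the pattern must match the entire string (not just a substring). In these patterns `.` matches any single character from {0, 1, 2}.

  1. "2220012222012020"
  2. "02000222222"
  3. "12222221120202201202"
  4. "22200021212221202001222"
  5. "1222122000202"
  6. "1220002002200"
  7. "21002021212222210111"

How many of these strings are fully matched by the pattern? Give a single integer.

6

1 → match
2 → no match
3 → match
4 → match
5 → match
6 → match
7 → match
Total matched: 6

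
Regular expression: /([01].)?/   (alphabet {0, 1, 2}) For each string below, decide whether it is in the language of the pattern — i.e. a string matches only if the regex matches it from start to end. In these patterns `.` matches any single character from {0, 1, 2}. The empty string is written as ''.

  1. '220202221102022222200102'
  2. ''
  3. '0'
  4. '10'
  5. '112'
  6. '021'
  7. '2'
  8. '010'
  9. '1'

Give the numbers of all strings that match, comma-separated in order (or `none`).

1 → no match
2. '' → match
3. '0' → no match
4. '10' → match
5. '112' → no match
6. '021' → no match
7. '2' → no match
8. '010' → no match
9. '1' → no match

2, 4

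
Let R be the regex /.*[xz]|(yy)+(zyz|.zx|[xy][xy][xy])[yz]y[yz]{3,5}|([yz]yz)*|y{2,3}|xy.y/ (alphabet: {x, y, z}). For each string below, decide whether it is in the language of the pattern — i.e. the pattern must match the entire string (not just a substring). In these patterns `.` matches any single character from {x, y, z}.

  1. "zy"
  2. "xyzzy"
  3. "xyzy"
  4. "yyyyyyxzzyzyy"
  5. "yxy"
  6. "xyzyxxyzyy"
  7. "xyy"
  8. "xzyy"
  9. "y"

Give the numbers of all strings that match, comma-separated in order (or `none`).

1 → no match
2 → no match
3 → match
4 → no match
5 → no match
6 → no match
7 → no match
8 → no match
9 → no match

3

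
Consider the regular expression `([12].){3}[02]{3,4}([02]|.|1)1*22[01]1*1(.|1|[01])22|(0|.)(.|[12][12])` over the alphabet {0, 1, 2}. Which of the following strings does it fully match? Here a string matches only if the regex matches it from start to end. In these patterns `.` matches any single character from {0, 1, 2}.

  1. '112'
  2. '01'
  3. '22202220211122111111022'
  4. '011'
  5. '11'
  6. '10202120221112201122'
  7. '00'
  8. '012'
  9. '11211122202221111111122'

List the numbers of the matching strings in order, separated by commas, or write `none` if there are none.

1. '112' → match
2. '01' → match
3 → match
4. '011' → match
5. '11' → match
6 → match
7. '00' → match
8. '012' → match
9 → match

1, 2, 3, 4, 5, 6, 7, 8, 9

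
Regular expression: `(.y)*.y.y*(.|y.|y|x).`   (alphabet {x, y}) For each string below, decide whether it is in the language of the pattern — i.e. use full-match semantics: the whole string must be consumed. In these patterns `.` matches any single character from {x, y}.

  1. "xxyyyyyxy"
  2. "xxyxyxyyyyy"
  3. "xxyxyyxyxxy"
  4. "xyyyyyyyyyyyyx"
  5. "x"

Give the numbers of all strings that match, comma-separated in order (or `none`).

4

1. "xxyyyyyxy" → no match
2. "xxyxyxyyyyy" → no match
3. "xxyxyyxyxxy" → no match
4 → match
5. "x" → no match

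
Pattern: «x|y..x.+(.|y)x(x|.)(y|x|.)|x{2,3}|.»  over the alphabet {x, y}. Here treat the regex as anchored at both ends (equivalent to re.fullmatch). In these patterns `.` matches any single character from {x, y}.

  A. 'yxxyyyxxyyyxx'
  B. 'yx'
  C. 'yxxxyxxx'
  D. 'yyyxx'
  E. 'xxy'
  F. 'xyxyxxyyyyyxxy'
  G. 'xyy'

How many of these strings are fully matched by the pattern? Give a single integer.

0

A → no match
B. 'yx' → no match
C. 'yxxxyxxx' → no match
D. 'yyyxx' → no match
E. 'xxy' → no match
F → no match
G. 'xyy' → no match
Total matched: 0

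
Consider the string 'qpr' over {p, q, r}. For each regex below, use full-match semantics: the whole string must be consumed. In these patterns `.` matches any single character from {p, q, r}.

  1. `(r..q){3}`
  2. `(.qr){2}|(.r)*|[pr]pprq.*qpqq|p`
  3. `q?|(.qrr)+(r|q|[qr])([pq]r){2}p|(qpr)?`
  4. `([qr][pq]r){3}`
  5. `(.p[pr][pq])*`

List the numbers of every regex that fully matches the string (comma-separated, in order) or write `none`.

3

1 → no match — must start with 'r'
2 → no match
3 → match
4 → no match
5 → no match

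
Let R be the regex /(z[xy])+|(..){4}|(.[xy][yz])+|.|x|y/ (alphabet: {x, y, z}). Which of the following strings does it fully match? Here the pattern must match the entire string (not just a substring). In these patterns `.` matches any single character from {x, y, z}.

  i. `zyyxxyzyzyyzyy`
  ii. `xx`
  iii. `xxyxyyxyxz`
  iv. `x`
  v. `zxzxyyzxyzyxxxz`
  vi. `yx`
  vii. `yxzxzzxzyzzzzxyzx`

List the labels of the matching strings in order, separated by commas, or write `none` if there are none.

i → no match
ii → no match
iii → no match
iv → match
v → no match
vi → no match
vii → no match

iv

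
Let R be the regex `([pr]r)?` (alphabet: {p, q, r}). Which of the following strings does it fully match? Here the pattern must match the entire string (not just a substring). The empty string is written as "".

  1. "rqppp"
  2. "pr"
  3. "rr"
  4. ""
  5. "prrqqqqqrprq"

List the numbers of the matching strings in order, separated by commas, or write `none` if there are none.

2, 3, 4

1 → no match
2 → match
3 → match
4 → match
5 → no match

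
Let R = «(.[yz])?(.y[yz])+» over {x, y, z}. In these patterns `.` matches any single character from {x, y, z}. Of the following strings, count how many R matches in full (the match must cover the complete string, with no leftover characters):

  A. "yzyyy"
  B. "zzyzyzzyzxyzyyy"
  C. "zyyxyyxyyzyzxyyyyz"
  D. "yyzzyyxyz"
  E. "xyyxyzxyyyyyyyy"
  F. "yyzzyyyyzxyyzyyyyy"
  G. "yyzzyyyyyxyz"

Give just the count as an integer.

6

A → match
B → no match
C → match
D → match
E → match
F → match
G → match
Total matched: 6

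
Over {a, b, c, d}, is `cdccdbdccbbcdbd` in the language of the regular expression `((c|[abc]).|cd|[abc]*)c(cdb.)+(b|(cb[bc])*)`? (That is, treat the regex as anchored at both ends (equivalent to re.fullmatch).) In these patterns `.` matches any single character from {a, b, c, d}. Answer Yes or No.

No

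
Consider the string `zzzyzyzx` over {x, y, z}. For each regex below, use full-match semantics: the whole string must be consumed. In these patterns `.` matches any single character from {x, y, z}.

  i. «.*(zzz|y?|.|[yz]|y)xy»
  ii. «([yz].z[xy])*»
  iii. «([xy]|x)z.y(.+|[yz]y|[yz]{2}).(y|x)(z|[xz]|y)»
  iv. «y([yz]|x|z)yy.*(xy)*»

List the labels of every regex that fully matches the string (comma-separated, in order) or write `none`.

i → no match — must end with `xy`
ii → match
iii → no match
iv → no match — must start with `y`

ii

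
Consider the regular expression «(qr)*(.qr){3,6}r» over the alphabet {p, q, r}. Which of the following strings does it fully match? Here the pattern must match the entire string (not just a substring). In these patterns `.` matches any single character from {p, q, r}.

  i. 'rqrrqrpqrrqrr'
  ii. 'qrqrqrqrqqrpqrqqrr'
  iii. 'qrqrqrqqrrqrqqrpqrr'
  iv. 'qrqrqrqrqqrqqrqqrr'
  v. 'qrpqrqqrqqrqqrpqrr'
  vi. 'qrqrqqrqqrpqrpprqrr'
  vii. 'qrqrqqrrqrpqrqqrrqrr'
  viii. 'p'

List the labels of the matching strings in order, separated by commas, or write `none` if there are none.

i, ii, iii, iv, v, vii

i → match
ii → match
iii → match
iv → match
v → match
vi → no match
vii → match
viii → no match — must end with 'qrr'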